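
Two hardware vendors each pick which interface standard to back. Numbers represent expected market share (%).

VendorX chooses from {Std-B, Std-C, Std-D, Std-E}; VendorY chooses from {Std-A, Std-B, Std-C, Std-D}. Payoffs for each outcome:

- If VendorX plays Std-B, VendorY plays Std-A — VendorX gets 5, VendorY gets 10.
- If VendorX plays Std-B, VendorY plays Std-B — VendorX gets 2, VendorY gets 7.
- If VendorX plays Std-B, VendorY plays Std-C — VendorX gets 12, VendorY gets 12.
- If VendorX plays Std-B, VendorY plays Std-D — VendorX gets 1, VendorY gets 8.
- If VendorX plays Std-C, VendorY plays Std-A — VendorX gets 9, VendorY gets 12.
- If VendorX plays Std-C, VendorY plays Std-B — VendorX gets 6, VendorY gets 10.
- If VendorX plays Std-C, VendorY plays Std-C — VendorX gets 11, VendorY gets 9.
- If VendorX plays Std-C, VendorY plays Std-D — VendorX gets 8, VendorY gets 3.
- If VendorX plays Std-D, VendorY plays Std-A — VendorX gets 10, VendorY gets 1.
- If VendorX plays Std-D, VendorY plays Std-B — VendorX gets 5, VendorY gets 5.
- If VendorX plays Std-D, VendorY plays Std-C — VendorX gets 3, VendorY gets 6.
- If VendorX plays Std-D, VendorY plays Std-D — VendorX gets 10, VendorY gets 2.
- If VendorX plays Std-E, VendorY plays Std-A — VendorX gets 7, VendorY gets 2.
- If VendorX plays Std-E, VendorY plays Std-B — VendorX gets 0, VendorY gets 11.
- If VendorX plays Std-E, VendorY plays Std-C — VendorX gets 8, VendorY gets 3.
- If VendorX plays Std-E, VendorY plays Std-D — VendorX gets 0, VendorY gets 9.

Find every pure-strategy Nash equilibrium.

The unique pure-strategy Nash equilibrium is (Std-B, Std-C).

For each strategy profile, look for a profitable unilateral deviation.
(Std-B, Std-A): VendorX can switch to Std-C (5 → 9). Not NE.
(Std-B, Std-B): VendorX can switch to Std-C (2 → 6). Not NE.
(Std-B, Std-C): VendorX gets 12, best alternative 11; VendorY gets 12, best alternative 10. No profitable deviation — NE.
(Std-B, Std-D): VendorX can switch to Std-C (1 → 8). Not NE.
(Std-C, Std-A): VendorX can switch to Std-D (9 → 10). Not NE.
(Std-C, Std-B): VendorY can switch to Std-A (10 → 12). Not NE.
(Std-C, Std-C): VendorX can switch to Std-B (11 → 12). Not NE.
(Std-C, Std-D): VendorX can switch to Std-D (8 → 10). Not NE.
(Std-D, Std-A): VendorY can switch to Std-B (1 → 5). Not NE.
(Std-D, Std-B): VendorX can switch to Std-C (5 → 6). Not NE.
(Std-D, Std-C): VendorX can switch to Std-B (3 → 12). Not NE.
(Std-D, Std-D): VendorY can switch to Std-B (2 → 5). Not NE.
(Std-E, Std-A): VendorX can switch to Std-C (7 → 9). Not NE.
(The remaining 3 profiles each have a profitable deviation by the same check.)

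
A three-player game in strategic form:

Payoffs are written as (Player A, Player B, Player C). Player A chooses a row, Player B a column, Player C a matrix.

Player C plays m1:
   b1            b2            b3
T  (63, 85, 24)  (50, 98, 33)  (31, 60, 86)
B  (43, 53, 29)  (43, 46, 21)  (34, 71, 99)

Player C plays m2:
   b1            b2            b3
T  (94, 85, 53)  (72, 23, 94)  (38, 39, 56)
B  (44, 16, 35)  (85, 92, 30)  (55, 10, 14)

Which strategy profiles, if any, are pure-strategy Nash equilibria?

(T, b1, m1): Player B can switch to b2 (85 → 98). Not NE.
(T, b1, m2): Player A gets 94, best alternative 44; Player B gets 85, best alternative 39; Player C gets 53, best alternative 24. No profitable deviation — NE.
(T, b2, m1): Player C can switch to m2 (33 → 94). Not NE.
(T, b2, m2): Player A can switch to B (72 → 85). Not NE.
(T, b3, m1): Player A can switch to B (31 → 34). Not NE.
(T, b3, m2): Player A can switch to B (38 → 55). Not NE.
(B, b1, m1): Player A can switch to T (43 → 63). Not NE.
(B, b1, m2): Player A can switch to T (44 → 94). Not NE.
(B, b2, m1): Player A can switch to T (43 → 50). Not NE.
(B, b2, m2): Player A gets 85, best alternative 72; Player B gets 92, best alternative 16; Player C gets 30, best alternative 21. No profitable deviation — NE.
(B, b3, m1): Player A gets 34, best alternative 31; Player B gets 71, best alternative 53; Player C gets 99, best alternative 14. No profitable deviation — NE.
(B, b3, m2): Player B can switch to b1 (10 → 16). Not NE.

Pure-strategy Nash equilibria: (T, b1, m2) and (B, b2, m2) and (B, b3, m1)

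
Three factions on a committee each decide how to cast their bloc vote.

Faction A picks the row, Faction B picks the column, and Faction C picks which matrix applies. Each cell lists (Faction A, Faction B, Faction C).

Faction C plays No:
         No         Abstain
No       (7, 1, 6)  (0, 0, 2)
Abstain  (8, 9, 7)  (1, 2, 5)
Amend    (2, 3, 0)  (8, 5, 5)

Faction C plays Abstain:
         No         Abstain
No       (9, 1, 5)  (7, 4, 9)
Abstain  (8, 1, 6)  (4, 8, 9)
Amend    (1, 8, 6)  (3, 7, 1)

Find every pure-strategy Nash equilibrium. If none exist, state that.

The pure Nash equilibria are (No, Abstain, Abstain) and (Abstain, No, No) and (Amend, Abstain, No).

Mark each player's best response to every combination of opponents' strategies; a profile where every player is best-responding is a pure Nash equilibrium.
Faction A against (No, No): payoffs 7, 8, 2 → best response Abstain.
Faction A against (No, Abstain): payoffs 9, 8, 1 → best response No.
Faction A against (Abstain, No): payoffs 0, 1, 8 → best response Amend.
Faction A against (Abstain, Abstain): payoffs 7, 4, 3 → best response No.
Faction B against (No, No): payoffs 1, 0 → best response No.
Faction B against (No, Abstain): payoffs 1, 4 → best response Abstain.
Faction B against (Abstain, No): payoffs 9, 2 → best response No.
Faction B against (Abstain, Abstain): payoffs 1, 8 → best response Abstain.
Faction B against (Amend, No): payoffs 3, 5 → best response Abstain.
Faction B against (Amend, Abstain): payoffs 8, 7 → best response No.
Faction C against (No, No): payoffs 6, 5 → best response No.
Faction C against (No, Abstain): payoffs 2, 9 → best response Abstain.
Faction C against (Abstain, No): payoffs 7, 6 → best response No.
Faction C against (Abstain, Abstain): payoffs 5, 9 → best response Abstain.
Faction C against (Amend, No): payoffs 0, 6 → best response Abstain.
Faction C against (Amend, Abstain): payoffs 5, 1 → best response No.
Mutual best responses: (No, Abstain, Abstain); (Abstain, No, No); (Amend, Abstain, No).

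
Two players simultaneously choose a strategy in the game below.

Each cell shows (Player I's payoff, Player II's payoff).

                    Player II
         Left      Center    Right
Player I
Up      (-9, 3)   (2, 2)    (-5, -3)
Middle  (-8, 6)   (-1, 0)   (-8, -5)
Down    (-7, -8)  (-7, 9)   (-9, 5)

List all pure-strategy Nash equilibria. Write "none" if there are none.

No pure-strategy Nash equilibrium.

Check each profile: it is a Nash equilibrium iff no player can strictly gain by switching unilaterally.
(Up, Left): Player I can switch to Middle (-9 → -8). Not NE.
(Up, Center): Player II can switch to Left (2 → 3). Not NE.
(Up, Right): Player II can switch to Left (-3 → 3). Not NE.
(Middle, Left): Player I can switch to Down (-8 → -7). Not NE.
(Middle, Center): Player I can switch to Up (-1 → 2). Not NE.
(Middle, Right): Player I can switch to Up (-8 → -5). Not NE.
(Down, Left): Player II can switch to Center (-8 → 9). Not NE.
(Down, Center): Player I can switch to Up (-7 → 2). Not NE.
(Down, Right): Player I can switch to Up (-9 → -5). Not NE.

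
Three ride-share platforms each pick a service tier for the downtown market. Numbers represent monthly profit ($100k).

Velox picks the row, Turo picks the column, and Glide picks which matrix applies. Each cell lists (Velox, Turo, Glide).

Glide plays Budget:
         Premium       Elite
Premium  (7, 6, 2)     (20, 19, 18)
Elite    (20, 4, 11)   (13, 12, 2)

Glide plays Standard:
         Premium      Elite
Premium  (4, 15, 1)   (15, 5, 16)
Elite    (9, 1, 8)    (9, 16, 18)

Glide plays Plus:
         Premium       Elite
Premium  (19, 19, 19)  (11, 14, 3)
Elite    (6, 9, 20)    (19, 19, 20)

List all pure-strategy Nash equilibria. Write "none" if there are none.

Pure-strategy Nash equilibria: (Premium, Premium, Plus); (Premium, Elite, Budget); (Elite, Elite, Plus)

For each strategy profile, look for a profitable unilateral deviation.
(Premium, Premium, Budget): Velox can switch to Elite (7 → 20). Not NE.
(Premium, Premium, Standard): Velox can switch to Elite (4 → 9). Not NE.
(Premium, Premium, Plus): Velox gets 19, best alternative 6; Turo gets 19, best alternative 14; Glide gets 19, best alternative 2. No profitable deviation — NE.
(Premium, Elite, Budget): Velox gets 20, best alternative 13; Turo gets 19, best alternative 6; Glide gets 18, best alternative 16. No profitable deviation — NE.
(Premium, Elite, Standard): Turo can switch to Premium (5 → 15). Not NE.
(Premium, Elite, Plus): Velox can switch to Elite (11 → 19). Not NE.
(Elite, Premium, Budget): Turo can switch to Elite (4 → 12). Not NE.
(Elite, Premium, Standard): Turo can switch to Elite (1 → 16). Not NE.
(Elite, Premium, Plus): Velox can switch to Premium (6 → 19). Not NE.
(Elite, Elite, Budget): Velox can switch to Premium (13 → 20). Not NE.
(Elite, Elite, Standard): Velox can switch to Premium (9 → 15). Not NE.
(Elite, Elite, Plus): Velox gets 19, best alternative 11; Turo gets 19, best alternative 9; Glide gets 20, best alternative 18. No profitable deviation — NE.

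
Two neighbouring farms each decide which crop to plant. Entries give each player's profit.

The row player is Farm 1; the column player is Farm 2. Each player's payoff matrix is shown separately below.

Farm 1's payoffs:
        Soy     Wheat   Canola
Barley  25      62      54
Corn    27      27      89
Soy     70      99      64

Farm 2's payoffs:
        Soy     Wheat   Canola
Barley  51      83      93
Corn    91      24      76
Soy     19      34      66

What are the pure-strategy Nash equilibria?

No pure-strategy Nash equilibrium.

Farm 1 against Soy: payoffs 25, 27, 70 → best response Soy.
Farm 1 against Wheat: payoffs 62, 27, 99 → best response Soy.
Farm 1 against Canola: payoffs 54, 89, 64 → best response Corn.
Farm 2 against Barley: payoffs 51, 83, 93 → best response Canola.
Farm 2 against Corn: payoffs 91, 24, 76 → best response Soy.
Farm 2 against Soy: payoffs 19, 34, 66 → best response Canola.
No profile is a mutual best response for all players.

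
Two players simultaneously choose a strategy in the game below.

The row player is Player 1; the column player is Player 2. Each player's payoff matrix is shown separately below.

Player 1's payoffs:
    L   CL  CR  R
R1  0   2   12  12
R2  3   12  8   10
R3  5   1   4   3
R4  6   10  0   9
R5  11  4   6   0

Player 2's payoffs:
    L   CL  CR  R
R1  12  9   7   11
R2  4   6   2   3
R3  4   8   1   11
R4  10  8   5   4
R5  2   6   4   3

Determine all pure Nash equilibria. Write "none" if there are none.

The unique pure-strategy Nash equilibrium is (R2, CL).

(R1, L): Player 1 can switch to R2 (0 → 3). Not NE.
(R1, CL): Player 1 can switch to R2 (2 → 12). Not NE.
(R1, CR): Player 2 can switch to L (7 → 12). Not NE.
(R1, R): Player 2 can switch to L (11 → 12). Not NE.
(R2, L): Player 1 can switch to R3 (3 → 5). Not NE.
(R2, CL): Player 1 gets 12, best alternative 10; Player 2 gets 6, best alternative 4. No profitable deviation — NE.
(R2, CR): Player 1 can switch to R1 (8 → 12). Not NE.
(R2, R): Player 1 can switch to R1 (10 → 12). Not NE.
(R3, L): Player 1 can switch to R4 (5 → 6). Not NE.
(The remaining 11 profiles each have a profitable deviation by the same check.)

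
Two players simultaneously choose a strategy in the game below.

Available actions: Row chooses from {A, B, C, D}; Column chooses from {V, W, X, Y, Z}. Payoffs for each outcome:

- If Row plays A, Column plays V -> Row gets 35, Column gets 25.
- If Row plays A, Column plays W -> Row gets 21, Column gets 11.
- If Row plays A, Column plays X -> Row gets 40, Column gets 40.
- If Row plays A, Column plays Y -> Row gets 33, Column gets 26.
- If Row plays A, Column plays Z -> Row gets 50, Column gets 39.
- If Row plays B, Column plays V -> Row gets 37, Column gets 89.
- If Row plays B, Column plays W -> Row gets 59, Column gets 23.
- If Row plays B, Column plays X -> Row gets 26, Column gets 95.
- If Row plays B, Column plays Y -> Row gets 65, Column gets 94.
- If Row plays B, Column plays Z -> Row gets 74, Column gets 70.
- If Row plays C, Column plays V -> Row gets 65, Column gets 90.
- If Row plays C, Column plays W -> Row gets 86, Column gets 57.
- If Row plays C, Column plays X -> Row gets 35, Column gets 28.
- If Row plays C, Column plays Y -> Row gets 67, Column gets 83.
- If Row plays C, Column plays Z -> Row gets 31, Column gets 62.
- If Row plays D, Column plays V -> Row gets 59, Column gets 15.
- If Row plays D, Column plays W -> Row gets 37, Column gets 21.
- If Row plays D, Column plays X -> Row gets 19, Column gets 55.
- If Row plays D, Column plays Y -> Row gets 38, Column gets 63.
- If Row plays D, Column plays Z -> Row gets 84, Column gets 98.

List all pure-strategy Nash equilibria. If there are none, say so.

(A, X), (C, V), (D, Z)

(A, V): Row can switch to B (35 → 37). Not NE.
(A, W): Row can switch to B (21 → 59). Not NE.
(A, X): Row gets 40, best alternative 35; Column gets 40, best alternative 39. No profitable deviation — NE.
(A, Y): Row can switch to B (33 → 65). Not NE.
(A, Z): Row can switch to B (50 → 74). Not NE.
(B, V): Row can switch to C (37 → 65). Not NE.
(B, W): Row can switch to C (59 → 86). Not NE.
(B, X): Row can switch to A (26 → 40). Not NE.
(B, Y): Row can switch to C (65 → 67). Not NE.
(B, Z): Row can switch to D (74 → 84). Not NE.
(C, V): Row gets 65, best alternative 59; Column gets 90, best alternative 83. No profitable deviation — NE.
(C, W): Column can switch to V (57 → 90). Not NE.
(D, Z): Row gets 84, best alternative 74; Column gets 98, best alternative 63. No profitable deviation — NE.
(The remaining 7 profiles each have a profitable deviation by the same check.)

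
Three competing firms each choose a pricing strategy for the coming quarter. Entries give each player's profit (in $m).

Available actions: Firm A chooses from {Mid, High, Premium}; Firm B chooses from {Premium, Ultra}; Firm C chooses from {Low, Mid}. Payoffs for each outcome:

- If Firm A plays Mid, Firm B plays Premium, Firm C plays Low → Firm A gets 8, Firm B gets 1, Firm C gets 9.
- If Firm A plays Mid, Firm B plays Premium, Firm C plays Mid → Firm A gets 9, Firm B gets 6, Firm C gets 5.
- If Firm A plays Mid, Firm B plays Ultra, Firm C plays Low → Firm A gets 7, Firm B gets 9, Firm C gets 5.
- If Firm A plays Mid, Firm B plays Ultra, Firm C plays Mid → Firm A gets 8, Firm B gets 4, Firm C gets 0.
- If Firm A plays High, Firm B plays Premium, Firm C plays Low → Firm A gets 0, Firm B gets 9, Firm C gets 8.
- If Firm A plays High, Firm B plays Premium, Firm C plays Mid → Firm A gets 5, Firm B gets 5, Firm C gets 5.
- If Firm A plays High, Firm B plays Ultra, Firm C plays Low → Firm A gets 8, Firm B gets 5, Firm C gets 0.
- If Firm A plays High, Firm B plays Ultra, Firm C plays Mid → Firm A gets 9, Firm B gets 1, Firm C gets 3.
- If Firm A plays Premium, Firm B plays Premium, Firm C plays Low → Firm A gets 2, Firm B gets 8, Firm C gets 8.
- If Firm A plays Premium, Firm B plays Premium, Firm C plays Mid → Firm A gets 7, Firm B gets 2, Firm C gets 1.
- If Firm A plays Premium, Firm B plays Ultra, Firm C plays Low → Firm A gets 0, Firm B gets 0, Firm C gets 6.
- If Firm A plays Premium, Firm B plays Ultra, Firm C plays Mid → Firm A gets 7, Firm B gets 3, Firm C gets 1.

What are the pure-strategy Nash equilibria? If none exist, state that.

Firm A against (Premium, Low): payoffs 8, 0, 2 → best response Mid.
Firm A against (Premium, Mid): payoffs 9, 5, 7 → best response Mid.
Firm A against (Ultra, Low): payoffs 7, 8, 0 → best response High.
Firm A against (Ultra, Mid): payoffs 8, 9, 7 → best response High.
Firm B against (Mid, Low): payoffs 1, 9 → best response Ultra.
Firm B against (Mid, Mid): payoffs 6, 4 → best response Premium.
Firm B against (High, Low): payoffs 9, 5 → best response Premium.
Firm B against (High, Mid): payoffs 5, 1 → best response Premium.
Firm B against (Premium, Low): payoffs 8, 0 → best response Premium.
Firm B against (Premium, Mid): payoffs 2, 3 → best response Ultra.
Firm C against (Mid, Premium): payoffs 9, 5 → best response Low.
Firm C against (Mid, Ultra): payoffs 5, 0 → best response Low.
Firm C against (High, Premium): payoffs 8, 5 → best response Low.
Firm C against (High, Ultra): payoffs 0, 3 → best response Mid.
Firm C against (Premium, Premium): payoffs 8, 1 → best response Low.
Firm C against (Premium, Ultra): payoffs 6, 1 → best response Low.
No profile is a mutual best response for all players.

No pure-strategy Nash equilibrium.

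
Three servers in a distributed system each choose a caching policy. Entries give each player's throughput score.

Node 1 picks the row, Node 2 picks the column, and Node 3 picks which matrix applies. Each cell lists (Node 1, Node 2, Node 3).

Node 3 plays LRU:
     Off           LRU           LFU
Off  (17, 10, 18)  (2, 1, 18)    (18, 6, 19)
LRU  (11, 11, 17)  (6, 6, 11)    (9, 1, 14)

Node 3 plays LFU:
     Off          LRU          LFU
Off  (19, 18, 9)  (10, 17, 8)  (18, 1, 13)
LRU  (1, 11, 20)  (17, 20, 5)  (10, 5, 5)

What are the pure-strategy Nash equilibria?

The unique pure-strategy Nash equilibrium is (Off, Off, LRU).

Check each profile: it is a Nash equilibrium iff no player can strictly gain by switching unilaterally.
(Off, Off, LRU): Node 1 gets 17, best alternative 11; Node 2 gets 10, best alternative 6; Node 3 gets 18, best alternative 9. No profitable deviation — NE.
(Off, Off, LFU): Node 3 can switch to LRU (9 → 18). Not NE.
(Off, LRU, LRU): Node 1 can switch to LRU (2 → 6). Not NE.
(Off, LRU, LFU): Node 1 can switch to LRU (10 → 17). Not NE.
(Off, LFU, LRU): Node 2 can switch to Off (6 → 10). Not NE.
(Off, LFU, LFU): Node 2 can switch to Off (1 → 18). Not NE.
(LRU, Off, LRU): Node 1 can switch to Off (11 → 17). Not NE.
(The remaining 5 profiles each have a profitable deviation by the same check.)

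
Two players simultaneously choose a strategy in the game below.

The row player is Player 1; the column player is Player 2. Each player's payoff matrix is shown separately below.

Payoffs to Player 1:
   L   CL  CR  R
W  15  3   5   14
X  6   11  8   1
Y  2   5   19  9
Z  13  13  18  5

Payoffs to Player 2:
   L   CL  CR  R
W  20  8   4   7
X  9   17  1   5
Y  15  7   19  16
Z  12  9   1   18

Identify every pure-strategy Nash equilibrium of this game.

The pure Nash equilibria are (W, L), (Y, CR).

Mark each player's best response to every combination of opponents' strategies; a profile where every player is best-responding is a pure Nash equilibrium.
Player 1 against L: payoffs 15, 6, 2, 13 → best response W.
Player 1 against CL: payoffs 3, 11, 5, 13 → best response Z.
Player 1 against CR: payoffs 5, 8, 19, 18 → best response Y.
Player 1 against R: payoffs 14, 1, 9, 5 → best response W.
Player 2 against W: payoffs 20, 8, 4, 7 → best response L.
Player 2 against X: payoffs 9, 17, 1, 5 → best response CL.
Player 2 against Y: payoffs 15, 7, 19, 16 → best response CR.
Player 2 against Z: payoffs 12, 9, 1, 18 → best response R.
Mutual best responses: (W, L); (Y, CR).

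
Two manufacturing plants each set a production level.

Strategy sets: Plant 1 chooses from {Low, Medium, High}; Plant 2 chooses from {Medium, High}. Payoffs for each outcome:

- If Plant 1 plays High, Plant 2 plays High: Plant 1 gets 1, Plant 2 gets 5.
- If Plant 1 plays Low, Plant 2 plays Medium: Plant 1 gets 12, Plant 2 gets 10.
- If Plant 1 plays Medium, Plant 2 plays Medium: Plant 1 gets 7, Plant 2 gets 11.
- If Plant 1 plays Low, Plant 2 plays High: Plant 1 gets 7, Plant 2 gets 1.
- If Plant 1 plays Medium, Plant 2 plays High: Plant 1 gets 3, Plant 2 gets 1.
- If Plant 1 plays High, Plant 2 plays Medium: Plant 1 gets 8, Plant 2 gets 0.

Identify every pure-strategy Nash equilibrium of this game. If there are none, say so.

The unique pure-strategy Nash equilibrium is (Low, Medium).

Check each profile: it is a Nash equilibrium iff no player can strictly gain by switching unilaterally.
(Low, Medium): Plant 1 gets 12, best alternative 8; Plant 2 gets 10, best alternative 1. No profitable deviation — NE.
(Low, High): Plant 2 can switch to Medium (1 → 10). Not NE.
(Medium, Medium): Plant 1 can switch to Low (7 → 12). Not NE.
(Medium, High): Plant 1 can switch to Low (3 → 7). Not NE.
(High, Medium): Plant 1 can switch to Low (8 → 12). Not NE.
(High, High): Plant 1 can switch to Low (1 → 7). Not NE.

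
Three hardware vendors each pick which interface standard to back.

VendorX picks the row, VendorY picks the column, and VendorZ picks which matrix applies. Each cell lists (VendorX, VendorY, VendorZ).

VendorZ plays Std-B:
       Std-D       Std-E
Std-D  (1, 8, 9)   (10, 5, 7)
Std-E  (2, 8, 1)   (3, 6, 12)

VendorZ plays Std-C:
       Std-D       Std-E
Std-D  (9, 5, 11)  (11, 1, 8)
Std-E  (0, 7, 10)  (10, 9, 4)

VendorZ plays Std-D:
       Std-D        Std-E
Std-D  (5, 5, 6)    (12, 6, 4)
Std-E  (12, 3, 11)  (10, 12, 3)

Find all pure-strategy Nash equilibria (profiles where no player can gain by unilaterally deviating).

For each player, find the best response to each opponent profile; mutual best responses are the pure NE.
VendorX against (Std-D, Std-B): payoffs 1, 2 → best response Std-E.
VendorX against (Std-D, Std-C): payoffs 9, 0 → best response Std-D.
VendorX against (Std-D, Std-D): payoffs 5, 12 → best response Std-E.
VendorX against (Std-E, Std-B): payoffs 10, 3 → best response Std-D.
VendorX against (Std-E, Std-C): payoffs 11, 10 → best response Std-D.
VendorX against (Std-E, Std-D): payoffs 12, 10 → best response Std-D.
VendorY against (Std-D, Std-B): payoffs 8, 5 → best response Std-D.
VendorY against (Std-D, Std-C): payoffs 5, 1 → best response Std-D.
VendorY against (Std-D, Std-D): payoffs 5, 6 → best response Std-E.
VendorY against (Std-E, Std-B): payoffs 8, 6 → best response Std-D.
VendorY against (Std-E, Std-C): payoffs 7, 9 → best response Std-E.
VendorY against (Std-E, Std-D): payoffs 3, 12 → best response Std-E.
VendorZ against (Std-D, Std-D): payoffs 9, 11, 6 → best response Std-C.
VendorZ against (Std-D, Std-E): payoffs 7, 8, 4 → best response Std-C.
VendorZ against (Std-E, Std-D): payoffs 1, 10, 11 → best response Std-D.
VendorZ against (Std-E, Std-E): payoffs 12, 4, 3 → best response Std-B.
Mutual best responses: (Std-D, Std-D, Std-C).

(Std-D, Std-D, Std-C)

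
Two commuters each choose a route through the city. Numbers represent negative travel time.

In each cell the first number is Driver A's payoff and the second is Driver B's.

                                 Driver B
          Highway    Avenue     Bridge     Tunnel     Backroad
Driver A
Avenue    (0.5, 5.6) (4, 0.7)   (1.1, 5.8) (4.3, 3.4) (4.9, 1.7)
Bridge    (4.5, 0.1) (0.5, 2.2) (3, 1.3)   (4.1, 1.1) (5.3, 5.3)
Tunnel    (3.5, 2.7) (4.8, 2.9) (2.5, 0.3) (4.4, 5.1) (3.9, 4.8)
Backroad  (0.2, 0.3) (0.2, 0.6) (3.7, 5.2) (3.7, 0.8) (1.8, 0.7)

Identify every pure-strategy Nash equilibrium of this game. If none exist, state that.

Pure-strategy Nash equilibria: (Bridge, Backroad), (Tunnel, Tunnel), (Backroad, Bridge)

Driver A against Highway: payoffs 0.5, 4.5, 3.5, 0.2 → best response Bridge.
Driver A against Avenue: payoffs 4, 0.5, 4.8, 0.2 → best response Tunnel.
Driver A against Bridge: payoffs 1.1, 3, 2.5, 3.7 → best response Backroad.
Driver A against Tunnel: payoffs 4.3, 4.1, 4.4, 3.7 → best response Tunnel.
Driver A against Backroad: payoffs 4.9, 5.3, 3.9, 1.8 → best response Bridge.
Driver B against Avenue: payoffs 5.6, 0.7, 5.8, 3.4, 1.7 → best response Bridge.
Driver B against Bridge: payoffs 0.1, 2.2, 1.3, 1.1, 5.3 → best response Backroad.
Driver B against Tunnel: payoffs 2.7, 2.9, 0.3, 5.1, 4.8 → best response Tunnel.
Driver B against Backroad: payoffs 0.3, 0.6, 5.2, 0.8, 0.7 → best response Bridge.
Mutual best responses: (Bridge, Backroad); (Tunnel, Tunnel); (Backroad, Bridge).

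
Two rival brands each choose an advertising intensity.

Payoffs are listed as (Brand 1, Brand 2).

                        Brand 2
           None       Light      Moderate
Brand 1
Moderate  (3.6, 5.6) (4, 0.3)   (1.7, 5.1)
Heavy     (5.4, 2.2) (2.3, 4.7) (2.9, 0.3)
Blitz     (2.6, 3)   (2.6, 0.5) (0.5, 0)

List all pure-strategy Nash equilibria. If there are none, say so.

There is no pure-strategy Nash equilibrium.

Brand 1 against None: payoffs 3.6, 5.4, 2.6 → best response Heavy.
Brand 1 against Light: payoffs 4, 2.3, 2.6 → best response Moderate.
Brand 1 against Moderate: payoffs 1.7, 2.9, 0.5 → best response Heavy.
Brand 2 against Moderate: payoffs 5.6, 0.3, 5.1 → best response None.
Brand 2 against Heavy: payoffs 2.2, 4.7, 0.3 → best response Light.
Brand 2 against Blitz: payoffs 3, 0.5, 0 → best response None.
No profile is a mutual best response for all players.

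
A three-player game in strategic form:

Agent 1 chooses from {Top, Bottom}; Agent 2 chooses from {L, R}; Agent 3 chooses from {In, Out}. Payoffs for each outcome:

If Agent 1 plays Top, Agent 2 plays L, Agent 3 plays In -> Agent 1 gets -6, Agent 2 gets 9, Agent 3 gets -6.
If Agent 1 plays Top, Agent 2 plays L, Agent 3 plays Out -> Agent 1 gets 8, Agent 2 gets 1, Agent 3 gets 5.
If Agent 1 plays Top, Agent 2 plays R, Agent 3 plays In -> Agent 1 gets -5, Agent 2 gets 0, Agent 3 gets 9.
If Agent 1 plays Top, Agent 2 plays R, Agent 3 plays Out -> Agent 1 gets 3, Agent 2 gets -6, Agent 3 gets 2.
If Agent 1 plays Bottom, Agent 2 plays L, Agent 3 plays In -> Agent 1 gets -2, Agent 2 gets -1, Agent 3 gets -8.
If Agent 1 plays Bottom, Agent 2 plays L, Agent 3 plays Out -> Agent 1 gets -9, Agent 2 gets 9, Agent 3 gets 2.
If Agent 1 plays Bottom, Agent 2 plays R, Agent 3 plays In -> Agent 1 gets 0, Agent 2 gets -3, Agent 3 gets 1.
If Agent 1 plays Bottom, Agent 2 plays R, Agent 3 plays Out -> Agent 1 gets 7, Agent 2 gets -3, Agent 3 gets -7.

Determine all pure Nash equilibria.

(Top, L, Out)

Mark each player's best response to every combination of opponents' strategies; a profile where every player is best-responding is a pure Nash equilibrium.
Agent 1 against (L, In): payoffs -6, -2 → best response Bottom.
Agent 1 against (L, Out): payoffs 8, -9 → best response Top.
Agent 1 against (R, In): payoffs -5, 0 → best response Bottom.
Agent 1 against (R, Out): payoffs 3, 7 → best response Bottom.
Agent 2 against (Top, In): payoffs 9, 0 → best response L.
Agent 2 against (Top, Out): payoffs 1, -6 → best response L.
Agent 2 against (Bottom, In): payoffs -1, -3 → best response L.
Agent 2 against (Bottom, Out): payoffs 9, -3 → best response L.
Agent 3 against (Top, L): payoffs -6, 5 → best response Out.
Agent 3 against (Top, R): payoffs 9, 2 → best response In.
Agent 3 against (Bottom, L): payoffs -8, 2 → best response Out.
Agent 3 against (Bottom, R): payoffs 1, -7 → best response In.
Mutual best responses: (Top, L, Out).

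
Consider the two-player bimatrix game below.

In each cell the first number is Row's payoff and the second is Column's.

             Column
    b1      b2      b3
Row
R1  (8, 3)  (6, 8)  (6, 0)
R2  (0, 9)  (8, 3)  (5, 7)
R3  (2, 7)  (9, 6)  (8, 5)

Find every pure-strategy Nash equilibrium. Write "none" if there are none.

This game has no pure Nash equilibrium.

Row against b1: payoffs 8, 0, 2 → best response R1.
Row against b2: payoffs 6, 8, 9 → best response R3.
Row against b3: payoffs 6, 5, 8 → best response R3.
Column against R1: payoffs 3, 8, 0 → best response b2.
Column against R2: payoffs 9, 3, 7 → best response b1.
Column against R3: payoffs 7, 6, 5 → best response b1.
No profile is a mutual best response for all players.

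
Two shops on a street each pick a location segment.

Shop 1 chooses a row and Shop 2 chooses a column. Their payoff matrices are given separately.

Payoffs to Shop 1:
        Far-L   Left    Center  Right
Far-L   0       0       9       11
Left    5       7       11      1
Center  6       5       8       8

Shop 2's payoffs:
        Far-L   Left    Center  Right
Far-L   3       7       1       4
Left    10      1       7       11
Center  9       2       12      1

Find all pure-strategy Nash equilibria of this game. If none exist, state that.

Shop 1 against Far-L: payoffs 0, 5, 6 → best response Center.
Shop 1 against Left: payoffs 0, 7, 5 → best response Left.
Shop 1 against Center: payoffs 9, 11, 8 → best response Left.
Shop 1 against Right: payoffs 11, 1, 8 → best response Far-L.
Shop 2 against Far-L: payoffs 3, 7, 1, 4 → best response Left.
Shop 2 against Left: payoffs 10, 1, 7, 11 → best response Right.
Shop 2 against Center: payoffs 9, 2, 12, 1 → best response Center.
No profile is a mutual best response for all players.

No pure-strategy Nash equilibrium.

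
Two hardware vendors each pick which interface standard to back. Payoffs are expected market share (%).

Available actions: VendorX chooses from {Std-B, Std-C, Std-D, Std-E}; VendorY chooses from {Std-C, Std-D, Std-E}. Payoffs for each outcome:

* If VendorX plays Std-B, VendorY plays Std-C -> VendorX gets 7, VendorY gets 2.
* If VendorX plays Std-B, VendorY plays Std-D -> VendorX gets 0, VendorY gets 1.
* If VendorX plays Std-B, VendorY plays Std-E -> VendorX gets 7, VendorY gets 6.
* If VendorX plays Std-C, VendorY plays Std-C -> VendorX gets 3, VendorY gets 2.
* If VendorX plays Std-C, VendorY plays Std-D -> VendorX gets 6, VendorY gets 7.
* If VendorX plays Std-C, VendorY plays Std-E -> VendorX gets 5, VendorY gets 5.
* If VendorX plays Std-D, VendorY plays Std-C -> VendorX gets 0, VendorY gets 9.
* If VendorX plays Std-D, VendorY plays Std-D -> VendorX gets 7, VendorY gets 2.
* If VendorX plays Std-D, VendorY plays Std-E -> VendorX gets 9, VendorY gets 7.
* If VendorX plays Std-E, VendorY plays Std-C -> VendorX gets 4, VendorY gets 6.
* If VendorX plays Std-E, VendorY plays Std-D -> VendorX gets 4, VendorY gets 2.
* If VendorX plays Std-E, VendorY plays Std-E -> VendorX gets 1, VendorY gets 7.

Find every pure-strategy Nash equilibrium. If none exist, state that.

Check each profile: it is a Nash equilibrium iff no player can strictly gain by switching unilaterally.
(Std-B, Std-C): VendorY can switch to Std-E (2 → 6). Not NE.
(Std-B, Std-D): VendorX can switch to Std-C (0 → 6). Not NE.
(Std-B, Std-E): VendorX can switch to Std-D (7 → 9). Not NE.
(Std-C, Std-C): VendorX can switch to Std-B (3 → 7). Not NE.
(Std-C, Std-D): VendorX can switch to Std-D (6 → 7). Not NE.
(Std-C, Std-E): VendorX can switch to Std-B (5 → 7). Not NE.
(Std-D, Std-C): VendorX can switch to Std-B (0 → 7). Not NE.
(Std-D, Std-D): VendorY can switch to Std-C (2 → 9). Not NE.
(Std-D, Std-E): VendorY can switch to Std-C (7 → 9). Not NE.
(Std-E, Std-C): VendorX can switch to Std-B (4 → 7). Not NE.
(Std-E, Std-D): VendorX can switch to Std-C (4 → 6). Not NE.
(Std-E, Std-E): VendorX can switch to Std-B (1 → 7). Not NE.

This game has no pure Nash equilibrium.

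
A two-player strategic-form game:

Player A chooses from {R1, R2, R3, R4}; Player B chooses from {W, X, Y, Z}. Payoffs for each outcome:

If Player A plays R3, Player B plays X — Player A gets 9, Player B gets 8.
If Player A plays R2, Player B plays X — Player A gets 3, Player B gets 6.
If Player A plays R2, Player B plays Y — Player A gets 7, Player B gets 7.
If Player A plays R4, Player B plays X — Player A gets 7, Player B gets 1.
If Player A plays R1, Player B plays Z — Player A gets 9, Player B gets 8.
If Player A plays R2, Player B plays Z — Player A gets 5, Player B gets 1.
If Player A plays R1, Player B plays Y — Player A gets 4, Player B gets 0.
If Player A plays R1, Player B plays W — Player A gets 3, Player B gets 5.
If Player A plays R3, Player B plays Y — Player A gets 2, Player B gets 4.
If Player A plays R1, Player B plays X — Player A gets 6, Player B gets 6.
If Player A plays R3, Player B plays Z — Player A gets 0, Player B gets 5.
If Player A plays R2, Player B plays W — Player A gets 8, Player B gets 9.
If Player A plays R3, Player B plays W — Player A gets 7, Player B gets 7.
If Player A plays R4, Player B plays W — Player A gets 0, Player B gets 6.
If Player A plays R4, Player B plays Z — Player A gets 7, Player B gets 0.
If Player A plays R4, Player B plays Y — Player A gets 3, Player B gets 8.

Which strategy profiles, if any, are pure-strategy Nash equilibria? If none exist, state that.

Check each profile: it is a Nash equilibrium iff no player can strictly gain by switching unilaterally.
(R1, W): Player A can switch to R2 (3 → 8). Not NE.
(R1, X): Player A can switch to R3 (6 → 9). Not NE.
(R1, Y): Player A can switch to R2 (4 → 7). Not NE.
(R1, Z): Player A gets 9, best alternative 7; Player B gets 8, best alternative 6. No profitable deviation — NE.
(R2, W): Player A gets 8, best alternative 7; Player B gets 9, best alternative 7. No profitable deviation — NE.
(R2, X): Player A can switch to R1 (3 → 6). Not NE.
(R2, Y): Player B can switch to W (7 → 9). Not NE.
(R2, Z): Player A can switch to R1 (5 → 9). Not NE.
(R3, W): Player A can switch to R2 (7 → 8). Not NE.
(R3, X): Player A gets 9, best alternative 7; Player B gets 8, best alternative 7. No profitable deviation — NE.
(R3, Y): Player A can switch to R1 (2 → 4). Not NE.
(The remaining 5 profiles each have a profitable deviation by the same check.)

(R1, Z) and (R2, W) and (R3, X)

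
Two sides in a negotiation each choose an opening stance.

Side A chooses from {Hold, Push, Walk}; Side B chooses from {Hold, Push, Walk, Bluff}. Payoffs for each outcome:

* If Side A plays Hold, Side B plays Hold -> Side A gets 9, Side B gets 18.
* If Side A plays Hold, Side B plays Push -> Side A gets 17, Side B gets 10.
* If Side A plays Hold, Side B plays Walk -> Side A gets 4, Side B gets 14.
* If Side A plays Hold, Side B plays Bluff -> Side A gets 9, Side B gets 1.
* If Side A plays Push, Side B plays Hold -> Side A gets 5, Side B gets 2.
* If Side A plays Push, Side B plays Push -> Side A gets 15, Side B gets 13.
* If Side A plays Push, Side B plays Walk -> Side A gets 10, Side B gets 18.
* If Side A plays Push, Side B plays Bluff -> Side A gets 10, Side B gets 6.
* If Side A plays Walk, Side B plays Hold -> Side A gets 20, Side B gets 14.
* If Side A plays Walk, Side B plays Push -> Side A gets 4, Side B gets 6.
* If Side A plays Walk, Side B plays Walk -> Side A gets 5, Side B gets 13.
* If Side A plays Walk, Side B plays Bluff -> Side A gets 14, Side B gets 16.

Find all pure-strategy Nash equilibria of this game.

The pure Nash equilibria are (Push, Walk), (Walk, Bluff).

For each player, find the best response to each opponent profile; mutual best responses are the pure NE.
Side A against Hold: payoffs 9, 5, 20 → best response Walk.
Side A against Push: payoffs 17, 15, 4 → best response Hold.
Side A against Walk: payoffs 4, 10, 5 → best response Push.
Side A against Bluff: payoffs 9, 10, 14 → best response Walk.
Side B against Hold: payoffs 18, 10, 14, 1 → best response Hold.
Side B against Push: payoffs 2, 13, 18, 6 → best response Walk.
Side B against Walk: payoffs 14, 6, 13, 16 → best response Bluff.
Mutual best responses: (Push, Walk); (Walk, Bluff).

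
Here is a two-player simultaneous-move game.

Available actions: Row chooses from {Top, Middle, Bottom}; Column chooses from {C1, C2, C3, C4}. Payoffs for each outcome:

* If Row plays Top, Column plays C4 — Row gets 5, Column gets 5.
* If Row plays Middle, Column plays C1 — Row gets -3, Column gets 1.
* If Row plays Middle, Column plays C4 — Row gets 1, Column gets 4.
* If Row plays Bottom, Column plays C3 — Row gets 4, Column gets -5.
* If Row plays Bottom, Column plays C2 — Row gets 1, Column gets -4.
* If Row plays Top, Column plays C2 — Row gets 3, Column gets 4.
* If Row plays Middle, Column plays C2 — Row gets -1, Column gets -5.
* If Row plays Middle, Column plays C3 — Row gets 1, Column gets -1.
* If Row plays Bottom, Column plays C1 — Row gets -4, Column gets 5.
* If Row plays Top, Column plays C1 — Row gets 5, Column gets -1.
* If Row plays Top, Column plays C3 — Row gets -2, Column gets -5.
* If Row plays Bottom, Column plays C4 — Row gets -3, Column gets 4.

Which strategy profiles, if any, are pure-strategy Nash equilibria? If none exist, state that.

Row against C1: payoffs 5, -3, -4 → best response Top.
Row against C2: payoffs 3, -1, 1 → best response Top.
Row against C3: payoffs -2, 1, 4 → best response Bottom.
Row against C4: payoffs 5, 1, -3 → best response Top.
Column against Top: payoffs -1, 4, -5, 5 → best response C4.
Column against Middle: payoffs 1, -5, -1, 4 → best response C4.
Column against Bottom: payoffs 5, -4, -5, 4 → best response C1.
Mutual best responses: (Top, C4).

(Top, C4)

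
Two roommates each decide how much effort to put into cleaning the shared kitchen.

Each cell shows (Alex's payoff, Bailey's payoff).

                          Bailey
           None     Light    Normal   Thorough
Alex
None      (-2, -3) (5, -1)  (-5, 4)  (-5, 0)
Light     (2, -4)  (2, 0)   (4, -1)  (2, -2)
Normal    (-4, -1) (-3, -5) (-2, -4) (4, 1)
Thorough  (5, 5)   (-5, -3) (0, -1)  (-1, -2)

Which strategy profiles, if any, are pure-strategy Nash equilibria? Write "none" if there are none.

(Normal, Thorough) and (Thorough, None)

Alex against None: payoffs -2, 2, -4, 5 → best response Thorough.
Alex against Light: payoffs 5, 2, -3, -5 → best response None.
Alex against Normal: payoffs -5, 4, -2, 0 → best response Light.
Alex against Thorough: payoffs -5, 2, 4, -1 → best response Normal.
Bailey against None: payoffs -3, -1, 4, 0 → best response Normal.
Bailey against Light: payoffs -4, 0, -1, -2 → best response Light.
Bailey against Normal: payoffs -1, -5, -4, 1 → best response Thorough.
Bailey against Thorough: payoffs 5, -3, -1, -2 → best response None.
Mutual best responses: (Normal, Thorough); (Thorough, None).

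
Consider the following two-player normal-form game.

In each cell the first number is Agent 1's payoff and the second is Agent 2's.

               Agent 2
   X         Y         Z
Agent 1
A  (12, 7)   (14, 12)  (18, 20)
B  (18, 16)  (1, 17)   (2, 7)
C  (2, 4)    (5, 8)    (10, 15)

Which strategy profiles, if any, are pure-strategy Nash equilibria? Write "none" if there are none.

For each strategy profile, look for a profitable unilateral deviation.
(A, X): Agent 1 can switch to B (12 → 18). Not NE.
(A, Y): Agent 2 can switch to Z (12 → 20). Not NE.
(A, Z): Agent 1 gets 18, best alternative 10; Agent 2 gets 20, best alternative 12. No profitable deviation — NE.
(B, X): Agent 2 can switch to Y (16 → 17). Not NE.
(B, Y): Agent 1 can switch to A (1 → 14). Not NE.
(B, Z): Agent 1 can switch to A (2 → 18). Not NE.
(C, X): Agent 1 can switch to A (2 → 12). Not NE.
(The remaining 2 profiles each have a profitable deviation by the same check.)

The unique pure-strategy Nash equilibrium is (A, Z).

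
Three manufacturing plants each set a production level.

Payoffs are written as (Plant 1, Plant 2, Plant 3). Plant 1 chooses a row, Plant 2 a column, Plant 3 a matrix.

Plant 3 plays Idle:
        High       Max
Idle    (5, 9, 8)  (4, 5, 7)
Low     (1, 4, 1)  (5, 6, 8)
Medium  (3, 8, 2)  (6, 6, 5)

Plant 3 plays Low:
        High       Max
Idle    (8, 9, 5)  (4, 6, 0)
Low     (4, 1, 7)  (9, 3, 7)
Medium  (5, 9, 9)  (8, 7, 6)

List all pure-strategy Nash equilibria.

(Idle, High, Idle): Plant 1 gets 5, best alternative 3; Plant 2 gets 9, best alternative 5; Plant 3 gets 8, best alternative 5. No profitable deviation — NE.
(Idle, High, Low): Plant 3 can switch to Idle (5 → 8). Not NE.
(Idle, Max, Idle): Plant 1 can switch to Low (4 → 5). Not NE.
(Idle, Max, Low): Plant 1 can switch to Low (4 → 9). Not NE.
(Low, High, Idle): Plant 1 can switch to Idle (1 → 5). Not NE.
(Low, High, Low): Plant 1 can switch to Idle (4 → 8). Not NE.
(Low, Max, Idle): Plant 1 can switch to Medium (5 → 6). Not NE.
(The remaining 5 profiles each have a profitable deviation by the same check.)

Pure NE: (Idle, High, Idle)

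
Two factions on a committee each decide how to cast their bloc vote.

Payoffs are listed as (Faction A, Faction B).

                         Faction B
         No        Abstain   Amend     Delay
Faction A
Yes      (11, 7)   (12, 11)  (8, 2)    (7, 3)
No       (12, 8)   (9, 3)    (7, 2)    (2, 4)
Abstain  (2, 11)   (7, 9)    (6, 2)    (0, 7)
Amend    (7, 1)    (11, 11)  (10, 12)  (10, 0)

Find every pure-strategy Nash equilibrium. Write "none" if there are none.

Faction A against No: payoffs 11, 12, 2, 7 → best response No.
Faction A against Abstain: payoffs 12, 9, 7, 11 → best response Yes.
Faction A against Amend: payoffs 8, 7, 6, 10 → best response Amend.
Faction A against Delay: payoffs 7, 2, 0, 10 → best response Amend.
Faction B against Yes: payoffs 7, 11, 2, 3 → best response Abstain.
Faction B against No: payoffs 8, 3, 2, 4 → best response No.
Faction B against Abstain: payoffs 11, 9, 2, 7 → best response No.
Faction B against Amend: payoffs 1, 11, 12, 0 → best response Amend.
Mutual best responses: (Yes, Abstain); (No, No); (Amend, Amend).

The pure Nash equilibria are (Yes, Abstain) and (No, No) and (Amend, Amend).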